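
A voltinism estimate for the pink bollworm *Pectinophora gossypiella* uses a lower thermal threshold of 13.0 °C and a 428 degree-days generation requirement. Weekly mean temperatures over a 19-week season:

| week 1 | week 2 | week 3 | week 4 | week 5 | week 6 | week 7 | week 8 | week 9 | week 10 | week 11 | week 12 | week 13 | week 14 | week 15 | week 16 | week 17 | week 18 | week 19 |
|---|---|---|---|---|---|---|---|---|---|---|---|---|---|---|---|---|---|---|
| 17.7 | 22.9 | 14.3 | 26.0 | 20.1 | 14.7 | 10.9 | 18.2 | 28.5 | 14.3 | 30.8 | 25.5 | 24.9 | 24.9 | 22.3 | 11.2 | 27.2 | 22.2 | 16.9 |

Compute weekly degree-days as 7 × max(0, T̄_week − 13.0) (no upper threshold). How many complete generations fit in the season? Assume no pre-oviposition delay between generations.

Weekly DD (7 × max(0, T̄ − 13.0)): 32.9, 69.3, 9.1, 91.0, 49.7, 11.9, 0.0, 36.4, 108.5, 9.1, 124.6, 87.5, 83.3, 83.3, 65.1, 0.0, 99.4, 64.4, 27.3.
Season total = 1052.8 DD.
Complete generations = ⌊1052.8 / 428⌋ = 2.

2 generations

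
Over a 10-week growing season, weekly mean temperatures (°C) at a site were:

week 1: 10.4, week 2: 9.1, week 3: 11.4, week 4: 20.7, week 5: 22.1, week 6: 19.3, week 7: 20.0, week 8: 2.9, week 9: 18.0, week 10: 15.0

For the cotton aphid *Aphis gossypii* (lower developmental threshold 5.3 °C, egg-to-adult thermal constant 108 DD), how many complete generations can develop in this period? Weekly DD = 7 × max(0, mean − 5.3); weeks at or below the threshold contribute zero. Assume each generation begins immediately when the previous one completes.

6 generations

Weekly DD (7 × max(0, T̄ − 5.3)): 35.7, 26.6, 42.7, 107.8, 117.6, 98.0, 102.9, 0.0, 88.9, 67.9.
Season total = 688.1 DD.
Complete generations = ⌊688.1 / 108⌋ = 6.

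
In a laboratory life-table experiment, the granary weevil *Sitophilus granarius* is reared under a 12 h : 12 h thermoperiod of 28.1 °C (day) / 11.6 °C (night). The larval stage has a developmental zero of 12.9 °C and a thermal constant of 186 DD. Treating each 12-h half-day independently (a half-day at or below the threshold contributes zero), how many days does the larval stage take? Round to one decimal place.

24.5 days

Day half: max(0, 28.1 − 12.9) × 0.5 = 15.2 × 0.5 = 7.60 DD.
Night half: max(0, 11.6 − 12.9) × 0.5 = 0.0 × 0.5 = 0.00 DD.
Per 24 h: 7.60 DD/day.
Duration = 186 / 7.60 = 24.474 ≈ 24.5 days.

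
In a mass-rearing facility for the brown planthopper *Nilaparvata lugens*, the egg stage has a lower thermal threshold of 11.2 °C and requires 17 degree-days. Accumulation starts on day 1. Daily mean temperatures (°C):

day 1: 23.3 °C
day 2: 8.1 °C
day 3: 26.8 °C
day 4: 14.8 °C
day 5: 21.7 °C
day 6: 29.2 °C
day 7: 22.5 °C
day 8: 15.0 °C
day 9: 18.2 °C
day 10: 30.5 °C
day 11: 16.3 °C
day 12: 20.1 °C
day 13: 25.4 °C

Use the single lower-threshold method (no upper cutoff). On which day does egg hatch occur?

day 3

Daily DD above 11.2 °C: 12.1, 0.0, 15.6, 3.6, 10.5, 18.0, 11.3, 3.8, 7.0, 19.3, 5.1, 8.9, 14.2.
Cumulative: 12.1, 12.1, 27.7, 31.3, 41.8, 59.8, 71.1, 74.9, 81.9, 101.2, 106.3, 115.2, 129.4.
The total first reaches 17 DD on day 3.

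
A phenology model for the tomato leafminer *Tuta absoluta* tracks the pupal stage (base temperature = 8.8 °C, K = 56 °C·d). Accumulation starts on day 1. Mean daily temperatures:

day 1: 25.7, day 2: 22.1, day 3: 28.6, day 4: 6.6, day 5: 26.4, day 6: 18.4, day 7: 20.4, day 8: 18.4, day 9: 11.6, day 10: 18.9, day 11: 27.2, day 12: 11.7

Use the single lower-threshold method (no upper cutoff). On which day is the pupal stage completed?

day 5

Daily DD above 8.8 °C: 16.9, 13.3, 19.8, 0.0, 17.6, 9.6, 11.6, 9.6, 2.8, 10.1, 18.4, 2.9.
Cumulative: 16.9, 30.2, 50.0, 50.0, 67.6, 77.2, 88.8, 98.4, 101.2, 111.3, 129.7, 132.6.
The total first reaches 56 DD on day 5.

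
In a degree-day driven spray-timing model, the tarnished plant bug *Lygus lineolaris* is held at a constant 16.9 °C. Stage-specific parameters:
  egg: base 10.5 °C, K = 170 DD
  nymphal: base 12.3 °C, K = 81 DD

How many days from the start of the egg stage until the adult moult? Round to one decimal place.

egg: 170 / (16.9 − 10.5) = 170 / 6.4 = 26.563 d.
nymphal: 81 / (16.9 − 12.3) = 81 / 4.6 = 17.609 d.
Sum = 44.171 ≈ 44.2 days.

44.2 days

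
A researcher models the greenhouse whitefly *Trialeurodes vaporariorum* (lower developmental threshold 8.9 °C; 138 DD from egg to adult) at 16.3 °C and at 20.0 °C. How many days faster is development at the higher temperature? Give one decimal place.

6.2 days

At 16.3 °C: 138 / (16.3 − 8.9) = 138 / 7.4 = 18.649 d.
At 20.0 °C: 138 / (20.0 − 8.9) = 138 / 11.1 = 12.432 d.
Difference = |18.649 − 12.432| = 6.216 ≈ 6.2 days.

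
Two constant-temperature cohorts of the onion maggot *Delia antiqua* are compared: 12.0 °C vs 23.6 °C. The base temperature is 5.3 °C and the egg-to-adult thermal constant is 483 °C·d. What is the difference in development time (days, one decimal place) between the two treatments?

At 12.0 °C: 483 / (12.0 − 5.3) = 483 / 6.7 = 72.090 d.
At 23.6 °C: 483 / (23.6 − 5.3) = 483 / 18.3 = 26.393 d.
Difference = |72.090 − 26.393| = 45.696 ≈ 45.7 days.

45.7 days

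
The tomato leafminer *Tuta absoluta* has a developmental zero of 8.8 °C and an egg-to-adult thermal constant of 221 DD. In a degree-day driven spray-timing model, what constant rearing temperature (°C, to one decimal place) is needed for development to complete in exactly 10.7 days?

29.5 °C

Required daily accumulation = 221 / 10.7 = 20.654 DD/day.
T = T_base + 20.654 = 8.8 + 20.654 = 29.454 ≈ 29.5 °C.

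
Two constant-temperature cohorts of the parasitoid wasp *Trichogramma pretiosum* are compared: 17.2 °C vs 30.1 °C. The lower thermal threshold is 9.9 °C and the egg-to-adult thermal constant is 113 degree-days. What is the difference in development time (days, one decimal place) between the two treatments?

9.9 days

At 17.2 °C: 113 / (17.2 − 9.9) = 113 / 7.3 = 15.479 d.
At 30.1 °C: 113 / (30.1 − 9.9) = 113 / 20.2 = 5.594 d.
Difference = |15.479 − 5.594| = 9.885 ≈ 9.9 days.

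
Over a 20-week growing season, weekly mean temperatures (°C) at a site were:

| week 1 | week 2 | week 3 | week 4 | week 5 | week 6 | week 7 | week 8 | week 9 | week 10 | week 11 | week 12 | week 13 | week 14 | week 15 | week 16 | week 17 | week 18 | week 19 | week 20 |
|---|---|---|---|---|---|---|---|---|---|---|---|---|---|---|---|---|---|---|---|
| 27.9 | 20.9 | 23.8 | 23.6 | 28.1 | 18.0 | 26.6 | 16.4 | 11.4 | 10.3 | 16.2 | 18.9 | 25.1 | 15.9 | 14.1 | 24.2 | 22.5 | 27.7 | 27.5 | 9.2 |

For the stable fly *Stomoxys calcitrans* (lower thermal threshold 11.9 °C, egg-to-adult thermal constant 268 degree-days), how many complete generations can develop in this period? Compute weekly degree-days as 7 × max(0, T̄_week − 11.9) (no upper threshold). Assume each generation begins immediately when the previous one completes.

4 generations

Weekly DD (7 × max(0, T̄ − 11.9)): 112.0, 63.0, 83.3, 81.9, 113.4, 42.7, 102.9, 31.5, 0.0, 0.0, 30.1, 49.0, 92.4, 28.0, 15.4, 86.1, 74.2, 110.6, 109.2, 0.0.
Season total = 1225.7 DD.
Complete generations = ⌊1225.7 / 268⌋ = 4.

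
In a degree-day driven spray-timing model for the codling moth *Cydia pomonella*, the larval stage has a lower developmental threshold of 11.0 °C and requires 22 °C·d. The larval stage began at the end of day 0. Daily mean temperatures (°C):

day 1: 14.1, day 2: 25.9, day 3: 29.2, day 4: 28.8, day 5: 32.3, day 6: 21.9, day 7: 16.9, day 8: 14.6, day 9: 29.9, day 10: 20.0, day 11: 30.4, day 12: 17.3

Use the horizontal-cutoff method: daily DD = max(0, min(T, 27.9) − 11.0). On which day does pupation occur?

Daily DD above 11.0 °C (capped at 16.9): 3.1, 14.9, 16.9, 16.9, 16.9, 10.9, 5.9, 3.6, 16.9, 9.0, 16.9, 6.3.
Cumulative: 3.1, 18.0, 34.9, 51.8, 68.7, 79.6, 85.5, 89.1, 106.0, 115.0, 131.9, 138.2.
The total first reaches 22 DD on day 3.

day 3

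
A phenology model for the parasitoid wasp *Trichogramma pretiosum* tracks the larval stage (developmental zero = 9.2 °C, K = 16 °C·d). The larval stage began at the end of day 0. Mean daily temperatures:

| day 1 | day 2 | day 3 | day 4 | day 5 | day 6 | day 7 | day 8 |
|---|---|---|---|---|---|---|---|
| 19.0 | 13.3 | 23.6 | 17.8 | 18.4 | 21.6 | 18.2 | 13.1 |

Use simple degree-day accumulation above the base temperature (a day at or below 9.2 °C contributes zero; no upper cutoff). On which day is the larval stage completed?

day 3

Daily DD above 9.2 °C: 9.8, 4.1, 14.4, 8.6, 9.2, 12.4, 9.0, 3.9.
Cumulative: 9.8, 13.9, 28.3, 36.9, 46.1, 58.5, 67.5, 71.4.
The total first reaches 16 DD on day 3.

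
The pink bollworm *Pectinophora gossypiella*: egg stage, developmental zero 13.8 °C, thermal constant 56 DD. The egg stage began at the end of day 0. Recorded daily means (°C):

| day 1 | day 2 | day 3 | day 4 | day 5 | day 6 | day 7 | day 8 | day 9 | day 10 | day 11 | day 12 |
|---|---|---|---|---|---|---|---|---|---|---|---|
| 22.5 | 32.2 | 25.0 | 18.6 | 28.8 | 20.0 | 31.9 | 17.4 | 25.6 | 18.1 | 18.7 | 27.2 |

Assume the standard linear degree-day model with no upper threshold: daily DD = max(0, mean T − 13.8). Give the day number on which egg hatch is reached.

Daily DD above 13.8 °C: 8.7, 18.4, 11.2, 4.8, 15.0, 6.2, 18.1, 3.6, 11.8, 4.3, 4.9, 13.4.
Cumulative: 8.7, 27.1, 38.3, 43.1, 58.1, 64.3, 82.4, 86.0, 97.8, 102.1, 107.0, 120.4.
The total first reaches 56 DD on day 5.

day 5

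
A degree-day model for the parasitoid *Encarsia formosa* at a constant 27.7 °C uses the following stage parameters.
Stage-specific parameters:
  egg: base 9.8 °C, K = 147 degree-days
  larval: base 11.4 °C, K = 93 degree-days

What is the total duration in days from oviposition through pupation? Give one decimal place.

egg: 147 / (27.7 − 9.8) = 147 / 17.9 = 8.212 d.
larval: 93 / (27.7 − 11.4) = 93 / 16.3 = 5.706 d.
Sum = 13.918 ≈ 13.9 days.

13.9 days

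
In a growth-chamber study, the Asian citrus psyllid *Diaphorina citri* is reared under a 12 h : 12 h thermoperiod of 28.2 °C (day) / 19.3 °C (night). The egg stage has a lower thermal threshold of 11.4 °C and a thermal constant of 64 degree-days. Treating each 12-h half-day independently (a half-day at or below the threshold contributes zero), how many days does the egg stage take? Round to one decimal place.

Day half: max(0, 28.2 − 11.4) × 0.5 = 16.8 × 0.5 = 8.40 DD.
Night half: max(0, 19.3 − 11.4) × 0.5 = 7.9 × 0.5 = 3.95 DD.
Per 24 h: 12.35 DD/day.
Duration = 64 / 12.35 = 5.182 ≈ 5.2 days.

5.2 days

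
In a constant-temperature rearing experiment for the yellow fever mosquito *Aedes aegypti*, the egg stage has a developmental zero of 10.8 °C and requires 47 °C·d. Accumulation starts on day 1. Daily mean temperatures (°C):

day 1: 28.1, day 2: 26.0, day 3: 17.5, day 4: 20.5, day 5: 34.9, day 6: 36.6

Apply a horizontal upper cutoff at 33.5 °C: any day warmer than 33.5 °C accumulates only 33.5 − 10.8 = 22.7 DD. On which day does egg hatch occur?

Daily DD above 10.8 °C (capped at 22.7): 17.3, 15.2, 6.7, 9.7, 22.7, 22.7.
Cumulative: 17.3, 32.5, 39.2, 48.9, 71.6, 94.3.
The total first reaches 47 DD on day 4.

day 4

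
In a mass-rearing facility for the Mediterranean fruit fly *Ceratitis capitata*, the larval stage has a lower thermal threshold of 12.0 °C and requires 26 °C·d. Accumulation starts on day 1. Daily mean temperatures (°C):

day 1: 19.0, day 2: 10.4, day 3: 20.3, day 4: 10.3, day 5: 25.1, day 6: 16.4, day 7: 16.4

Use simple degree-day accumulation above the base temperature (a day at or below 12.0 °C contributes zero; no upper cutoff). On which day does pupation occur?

day 5

Daily DD above 12.0 °C: 7.0, 0.0, 8.3, 0.0, 13.1, 4.4, 4.4.
Cumulative: 7.0, 7.0, 15.3, 15.3, 28.4, 32.8, 37.2.
The total first reaches 26 DD on day 5.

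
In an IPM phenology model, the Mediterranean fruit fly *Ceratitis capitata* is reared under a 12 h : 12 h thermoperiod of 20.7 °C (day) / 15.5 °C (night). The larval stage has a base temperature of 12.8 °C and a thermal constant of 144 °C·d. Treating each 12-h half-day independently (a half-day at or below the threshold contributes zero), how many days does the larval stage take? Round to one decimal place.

27.2 days

Day half: max(0, 20.7 − 12.8) × 0.5 = 7.9 × 0.5 = 3.95 DD.
Night half: max(0, 15.5 − 12.8) × 0.5 = 2.7 × 0.5 = 1.35 DD.
Per 24 h: 5.30 DD/day.
Duration = 144 / 5.30 = 27.170 ≈ 27.2 days.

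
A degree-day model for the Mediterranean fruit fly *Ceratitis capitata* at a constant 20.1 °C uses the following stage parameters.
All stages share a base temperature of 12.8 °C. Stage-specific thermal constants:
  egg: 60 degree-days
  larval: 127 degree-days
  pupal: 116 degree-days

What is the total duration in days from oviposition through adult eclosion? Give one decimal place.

41.5 days

Daily accumulation at 20.1 °C = 20.1 − 12.8 = 7.3 DD/day.
Total K = 60 + 127 + 116 = 303 DD.
Total duration = 303 / 7.3 = 41.507 ≈ 41.5 days.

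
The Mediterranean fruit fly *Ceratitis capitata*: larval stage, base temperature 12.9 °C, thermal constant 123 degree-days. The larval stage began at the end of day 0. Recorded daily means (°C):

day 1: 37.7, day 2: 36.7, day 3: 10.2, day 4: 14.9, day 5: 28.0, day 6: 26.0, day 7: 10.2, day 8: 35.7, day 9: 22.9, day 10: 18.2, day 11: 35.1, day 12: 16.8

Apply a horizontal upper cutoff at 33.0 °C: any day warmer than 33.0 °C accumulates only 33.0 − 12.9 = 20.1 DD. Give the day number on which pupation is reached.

day 11

Daily DD above 12.9 °C (capped at 20.1): 20.1, 20.1, 0.0, 2.0, 15.1, 13.1, 0.0, 20.1, 10.0, 5.3, 20.1, 3.9.
Cumulative: 20.1, 40.2, 40.2, 42.2, 57.3, 70.4, 70.4, 90.5, 100.5, 105.8, 125.9, 129.8.
The total first reaches 123 DD on day 11.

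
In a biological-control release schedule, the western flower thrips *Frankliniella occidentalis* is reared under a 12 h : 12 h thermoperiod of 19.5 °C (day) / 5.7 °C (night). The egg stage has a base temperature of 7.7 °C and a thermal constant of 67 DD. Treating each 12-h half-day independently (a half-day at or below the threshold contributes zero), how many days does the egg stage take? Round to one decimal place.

11.4 days

Day half: max(0, 19.5 − 7.7) × 0.5 = 11.8 × 0.5 = 5.90 DD.
Night half: max(0, 5.7 − 7.7) × 0.5 = 0.0 × 0.5 = 0.00 DD.
Per 24 h: 5.90 DD/day.
Duration = 67 / 5.90 = 11.356 ≈ 11.4 days.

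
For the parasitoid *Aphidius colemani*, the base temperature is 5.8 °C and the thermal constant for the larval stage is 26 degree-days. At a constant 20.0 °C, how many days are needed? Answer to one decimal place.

1.8 days

Daily accumulation = 20.0 − 5.8 = 14.2 DD/day.
Duration = 26 / 14.2 = 1.831 ≈ 1.8 days.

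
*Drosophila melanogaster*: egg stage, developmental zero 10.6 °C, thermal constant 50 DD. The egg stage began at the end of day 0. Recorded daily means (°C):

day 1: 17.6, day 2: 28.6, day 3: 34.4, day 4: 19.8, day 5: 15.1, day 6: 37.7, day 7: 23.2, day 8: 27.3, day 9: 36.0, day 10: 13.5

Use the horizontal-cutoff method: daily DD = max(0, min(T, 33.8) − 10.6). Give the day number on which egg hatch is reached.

Daily DD above 10.6 °C (capped at 23.2): 7.0, 18.0, 23.2, 9.2, 4.5, 23.2, 12.6, 16.7, 23.2, 2.9.
Cumulative: 7.0, 25.0, 48.2, 57.4, 61.9, 85.1, 97.7, 114.4, 137.6, 140.5.
The total first reaches 50 DD on day 4.

day 4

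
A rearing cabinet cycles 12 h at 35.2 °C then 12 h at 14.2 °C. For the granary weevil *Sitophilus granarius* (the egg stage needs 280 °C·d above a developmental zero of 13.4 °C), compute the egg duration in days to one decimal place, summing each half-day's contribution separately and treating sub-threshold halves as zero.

Day half: max(0, 35.2 − 13.4) × 0.5 = 21.8 × 0.5 = 10.90 DD.
Night half: max(0, 14.2 − 13.4) × 0.5 = 0.8 × 0.5 = 0.40 DD.
Per 24 h: 11.30 DD/day.
Duration = 280 / 11.30 = 24.779 ≈ 24.8 days.

24.8 days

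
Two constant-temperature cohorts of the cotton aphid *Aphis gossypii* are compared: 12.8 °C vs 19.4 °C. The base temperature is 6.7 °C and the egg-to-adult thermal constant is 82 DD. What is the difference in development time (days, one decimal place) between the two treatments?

At 12.8 °C: 82 / (12.8 − 6.7) = 82 / 6.1 = 13.443 d.
At 19.4 °C: 82 / (19.4 − 6.7) = 82 / 12.7 = 6.457 d.
Difference = |13.443 − 6.457| = 6.986 ≈ 7.0 days.

7.0 days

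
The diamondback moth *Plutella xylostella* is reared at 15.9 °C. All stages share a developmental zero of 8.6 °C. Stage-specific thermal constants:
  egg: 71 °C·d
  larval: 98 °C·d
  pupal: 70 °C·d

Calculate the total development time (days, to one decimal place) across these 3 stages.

Daily accumulation at 15.9 °C = 15.9 − 8.6 = 7.3 DD/day.
Total K = 71 + 98 + 70 = 239 DD.
Total duration = 239 / 7.3 = 32.740 ≈ 32.7 days.

32.7 days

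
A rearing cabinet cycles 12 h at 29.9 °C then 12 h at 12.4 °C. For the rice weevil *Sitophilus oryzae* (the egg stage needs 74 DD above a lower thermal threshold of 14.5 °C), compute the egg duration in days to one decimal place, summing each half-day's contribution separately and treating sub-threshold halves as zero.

9.6 days

Day half: max(0, 29.9 − 14.5) × 0.5 = 15.4 × 0.5 = 7.70 DD.
Night half: max(0, 12.4 − 14.5) × 0.5 = 0.0 × 0.5 = 0.00 DD.
Per 24 h: 7.70 DD/day.
Duration = 74 / 7.70 = 9.610 ≈ 9.6 days.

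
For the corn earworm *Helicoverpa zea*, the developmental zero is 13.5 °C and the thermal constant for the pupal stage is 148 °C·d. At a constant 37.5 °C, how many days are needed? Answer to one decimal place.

6.2 days

Daily accumulation = 37.5 − 13.5 = 24.0 DD/day.
Duration = 148 / 24.0 = 6.167 ≈ 6.2 days.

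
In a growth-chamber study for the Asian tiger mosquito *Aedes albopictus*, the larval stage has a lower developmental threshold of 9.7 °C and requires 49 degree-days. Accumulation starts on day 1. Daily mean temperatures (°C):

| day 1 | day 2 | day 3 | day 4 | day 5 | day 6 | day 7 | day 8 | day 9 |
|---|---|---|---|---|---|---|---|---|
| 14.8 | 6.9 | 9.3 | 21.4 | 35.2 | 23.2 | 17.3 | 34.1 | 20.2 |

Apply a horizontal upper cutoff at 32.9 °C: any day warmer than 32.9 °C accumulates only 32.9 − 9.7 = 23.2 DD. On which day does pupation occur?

Daily DD above 9.7 °C (capped at 23.2): 5.1, 0.0, 0.0, 11.7, 23.2, 13.5, 7.6, 23.2, 10.5.
Cumulative: 5.1, 5.1, 5.1, 16.8, 40.0, 53.5, 61.1, 84.3, 94.8.
The total first reaches 49 DD on day 6.

day 6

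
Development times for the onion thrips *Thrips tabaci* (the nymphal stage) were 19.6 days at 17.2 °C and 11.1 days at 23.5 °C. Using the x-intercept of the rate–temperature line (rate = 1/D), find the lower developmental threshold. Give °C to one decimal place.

9.0 °C

Linear rate model ⇒ the product D·(T − T_b) is constant across temperatures.
19.6·(17.2 − T_b) = 11.1·(23.5 − T_b)
T_b = (19.6·17.2 − 11.1·23.5) / (19.6 − 11.1) = 76.27 / 8.5 = 8.973 °C ≈ 9.0 °C.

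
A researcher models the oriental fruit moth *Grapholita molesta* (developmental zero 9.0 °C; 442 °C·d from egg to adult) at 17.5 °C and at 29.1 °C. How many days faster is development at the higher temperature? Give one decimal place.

30.0 days

At 17.5 °C: 442 / (17.5 − 9.0) = 442 / 8.5 = 52.000 d.
At 29.1 °C: 442 / (29.1 − 9.0) = 442 / 20.1 = 21.990 d.
Difference = |52.000 − 21.990| = 30.010 ≈ 30.0 days.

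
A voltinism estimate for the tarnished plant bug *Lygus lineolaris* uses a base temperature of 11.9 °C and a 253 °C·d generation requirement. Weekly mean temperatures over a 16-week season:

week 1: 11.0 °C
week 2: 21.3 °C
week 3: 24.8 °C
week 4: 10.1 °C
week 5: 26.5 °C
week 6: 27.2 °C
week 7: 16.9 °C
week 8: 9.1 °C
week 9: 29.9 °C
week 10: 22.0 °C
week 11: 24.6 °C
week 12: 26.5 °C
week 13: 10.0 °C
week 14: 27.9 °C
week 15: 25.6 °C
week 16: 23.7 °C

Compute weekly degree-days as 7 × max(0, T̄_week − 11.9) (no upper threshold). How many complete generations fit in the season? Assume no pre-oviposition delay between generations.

Weekly DD (7 × max(0, T̄ − 11.9)): 0.0, 65.8, 90.3, 0.0, 102.2, 107.1, 35.0, 0.0, 126.0, 70.7, 88.9, 102.2, 0.0, 112.0, 95.9, 82.6.
Season total = 1078.7 DD.
Complete generations = ⌊1078.7 / 253⌋ = 4.

4 generations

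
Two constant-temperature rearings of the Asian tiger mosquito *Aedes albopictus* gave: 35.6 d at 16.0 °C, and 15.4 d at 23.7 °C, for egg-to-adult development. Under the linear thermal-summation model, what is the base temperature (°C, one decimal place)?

Linear rate model ⇒ the product D·(T − T_b) is constant across temperatures.
35.6·(16.0 − T_b) = 15.4·(23.7 − T_b)
T_b = (35.6·16.0 − 15.4·23.7) / (35.6 − 15.4) = 204.62 / 20.2 = 10.130 °C ≈ 10.1 °C.

10.1 °C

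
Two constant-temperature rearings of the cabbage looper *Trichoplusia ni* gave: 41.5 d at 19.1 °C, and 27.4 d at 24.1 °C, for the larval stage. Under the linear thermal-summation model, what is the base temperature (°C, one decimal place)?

9.4 °C

Under the model K = D·(T − T_b), so D₁·(T₁ − T_b) = D₂·(T₂ − T_b).
41.5·(19.1 − T_b) = 27.4·(24.1 − T_b)
T_b = (41.5·19.1 − 27.4·24.1) / (41.5 − 27.4) = 132.31 / 14.1 = 9.384 °C ≈ 9.4 °C.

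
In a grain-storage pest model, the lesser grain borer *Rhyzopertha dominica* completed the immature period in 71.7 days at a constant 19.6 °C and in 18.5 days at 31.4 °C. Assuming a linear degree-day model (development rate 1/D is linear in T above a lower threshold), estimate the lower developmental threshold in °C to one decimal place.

Linear rate model ⇒ the product D·(T − T_b) is constant across temperatures.
71.7·(19.6 − T_b) = 18.5·(31.4 − T_b)
T_b = (71.7·19.6 − 18.5·31.4) / (71.7 − 18.5) = 824.42 / 53.2 = 15.497 °C ≈ 15.5 °C.

15.5 °C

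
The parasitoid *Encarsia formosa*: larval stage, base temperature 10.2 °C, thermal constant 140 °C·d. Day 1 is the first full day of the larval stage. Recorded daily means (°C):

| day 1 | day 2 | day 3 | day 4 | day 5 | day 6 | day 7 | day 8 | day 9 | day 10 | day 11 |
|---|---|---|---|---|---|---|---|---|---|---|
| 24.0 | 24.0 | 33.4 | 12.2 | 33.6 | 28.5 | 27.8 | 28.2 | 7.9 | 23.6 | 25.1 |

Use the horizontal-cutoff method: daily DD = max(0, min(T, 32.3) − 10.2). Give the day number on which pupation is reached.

day 10

Daily DD above 10.2 °C (capped at 22.1): 13.8, 13.8, 22.1, 2.0, 22.1, 18.3, 17.6, 18.0, 0.0, 13.4, 14.9.
Cumulative: 13.8, 27.6, 49.7, 51.7, 73.8, 92.1, 109.7, 127.7, 127.7, 141.1, 156.0.
The total first reaches 140 DD on day 10.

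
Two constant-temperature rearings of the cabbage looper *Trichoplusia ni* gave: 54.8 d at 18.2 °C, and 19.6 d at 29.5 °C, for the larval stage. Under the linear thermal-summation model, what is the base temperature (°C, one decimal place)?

11.9 °C

Under the model K = D·(T − T_b), so D₁·(T₁ − T_b) = D₂·(T₂ − T_b).
54.8·(18.2 − T_b) = 19.6·(29.5 − T_b)
T_b = (54.8·18.2 − 19.6·29.5) / (54.8 − 19.6) = 419.16 / 35.2 = 11.908 °C ≈ 11.9 °C.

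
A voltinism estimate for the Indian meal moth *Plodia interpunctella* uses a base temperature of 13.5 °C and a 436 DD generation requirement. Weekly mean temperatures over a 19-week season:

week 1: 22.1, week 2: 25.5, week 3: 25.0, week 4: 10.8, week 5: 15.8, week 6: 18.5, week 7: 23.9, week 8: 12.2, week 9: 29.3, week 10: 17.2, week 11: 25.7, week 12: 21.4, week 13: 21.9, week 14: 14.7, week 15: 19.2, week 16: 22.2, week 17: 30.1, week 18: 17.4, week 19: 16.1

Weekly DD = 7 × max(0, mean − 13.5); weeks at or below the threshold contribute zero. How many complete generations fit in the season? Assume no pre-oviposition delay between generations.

Weekly DD (7 × max(0, T̄ − 13.5)): 60.2, 84.0, 80.5, 0.0, 16.1, 35.0, 72.8, 0.0, 110.6, 25.9, 85.4, 55.3, 58.8, 8.4, 39.9, 60.9, 116.2, 27.3, 18.2.
Season total = 955.5 DD.
Complete generations = ⌊955.5 / 436⌋ = 2.

2 generations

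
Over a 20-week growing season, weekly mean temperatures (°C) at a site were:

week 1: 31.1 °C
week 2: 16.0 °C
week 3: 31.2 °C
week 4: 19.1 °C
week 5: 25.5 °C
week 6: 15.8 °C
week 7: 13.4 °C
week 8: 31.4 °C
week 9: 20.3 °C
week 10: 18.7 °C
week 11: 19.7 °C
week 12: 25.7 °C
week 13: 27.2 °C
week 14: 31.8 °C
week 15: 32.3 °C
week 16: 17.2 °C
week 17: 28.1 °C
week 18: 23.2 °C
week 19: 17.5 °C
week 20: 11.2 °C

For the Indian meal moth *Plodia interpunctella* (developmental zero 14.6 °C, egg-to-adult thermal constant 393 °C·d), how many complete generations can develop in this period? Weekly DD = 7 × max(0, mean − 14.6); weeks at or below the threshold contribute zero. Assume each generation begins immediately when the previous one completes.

3 generations

Weekly DD (7 × max(0, T̄ − 14.6)): 115.5, 9.8, 116.2, 31.5, 76.3, 8.4, 0.0, 117.6, 39.9, 28.7, 35.7, 77.7, 88.2, 120.4, 123.9, 18.2, 94.5, 60.2, 20.3, 0.0.
Season total = 1183.0 DD.
Complete generations = ⌊1183.0 / 393⌋ = 3.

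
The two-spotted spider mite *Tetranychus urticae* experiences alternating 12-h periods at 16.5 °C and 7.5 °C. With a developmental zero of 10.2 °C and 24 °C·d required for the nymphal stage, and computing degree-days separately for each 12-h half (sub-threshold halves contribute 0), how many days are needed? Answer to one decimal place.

Day half: max(0, 16.5 − 10.2) × 0.5 = 6.3 × 0.5 = 3.15 DD.
Night half: max(0, 7.5 − 10.2) × 0.5 = 0.0 × 0.5 = 0.00 DD.
Per 24 h: 3.15 DD/day.
Duration = 24 / 3.15 = 7.619 ≈ 7.6 days.

7.6 days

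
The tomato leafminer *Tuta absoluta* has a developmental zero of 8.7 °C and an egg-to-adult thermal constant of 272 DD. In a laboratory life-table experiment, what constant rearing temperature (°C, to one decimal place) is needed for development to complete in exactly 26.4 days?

Required daily accumulation = 272 / 26.4 = 10.303 DD/day.
T = T_base + 10.303 = 8.7 + 10.303 = 19.003 ≈ 19.0 °C.

19.0 °C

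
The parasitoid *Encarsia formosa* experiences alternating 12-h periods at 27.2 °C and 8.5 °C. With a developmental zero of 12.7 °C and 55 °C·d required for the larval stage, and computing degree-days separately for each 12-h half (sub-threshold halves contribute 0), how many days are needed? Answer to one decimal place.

Day half: max(0, 27.2 − 12.7) × 0.5 = 14.5 × 0.5 = 7.25 DD.
Night half: max(0, 8.5 − 12.7) × 0.5 = 0.0 × 0.5 = 0.00 DD.
Per 24 h: 7.25 DD/day.
Duration = 55 / 7.25 = 7.586 ≈ 7.6 days.

7.6 days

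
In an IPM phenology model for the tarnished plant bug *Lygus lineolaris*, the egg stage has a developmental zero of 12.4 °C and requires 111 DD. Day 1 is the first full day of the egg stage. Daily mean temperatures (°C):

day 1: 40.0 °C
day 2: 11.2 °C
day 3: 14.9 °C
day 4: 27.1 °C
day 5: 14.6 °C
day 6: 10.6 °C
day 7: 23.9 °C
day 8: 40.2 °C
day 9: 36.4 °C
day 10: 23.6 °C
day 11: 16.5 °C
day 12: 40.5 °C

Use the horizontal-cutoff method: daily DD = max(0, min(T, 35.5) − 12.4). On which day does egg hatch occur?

Daily DD above 12.4 °C (capped at 23.1): 23.1, 0.0, 2.5, 14.7, 2.2, 0.0, 11.5, 23.1, 23.1, 11.2, 4.1, 23.1.
Cumulative: 23.1, 23.1, 25.6, 40.3, 42.5, 42.5, 54.0, 77.1, 100.2, 111.4, 115.5, 138.6.
The total first reaches 111 DD on day 10.

day 10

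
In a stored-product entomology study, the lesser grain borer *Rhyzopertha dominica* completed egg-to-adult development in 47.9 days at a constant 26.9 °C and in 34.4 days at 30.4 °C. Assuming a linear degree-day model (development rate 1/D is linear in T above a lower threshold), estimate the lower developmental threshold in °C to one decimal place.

Under the model K = D·(T − T_b), so D₁·(T₁ − T_b) = D₂·(T₂ − T_b).
47.9·(26.9 − T_b) = 34.4·(30.4 − T_b)
T_b = (47.9·26.9 − 34.4·30.4) / (47.9 − 34.4) = 242.75 / 13.5 = 17.981 °C ≈ 18.0 °C.

18.0 °C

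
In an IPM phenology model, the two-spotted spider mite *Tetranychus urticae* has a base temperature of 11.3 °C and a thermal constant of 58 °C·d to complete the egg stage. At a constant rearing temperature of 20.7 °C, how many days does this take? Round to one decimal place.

6.2 days

Daily accumulation = 20.7 − 11.3 = 9.4 DD/day.
Duration = 58 / 9.4 = 6.170 ≈ 6.2 days.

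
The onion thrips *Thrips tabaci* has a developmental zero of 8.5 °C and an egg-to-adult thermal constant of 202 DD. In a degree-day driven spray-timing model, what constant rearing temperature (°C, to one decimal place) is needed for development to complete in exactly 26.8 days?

Required daily accumulation = 202 / 26.8 = 7.537 DD/day.
T = T_base + 7.537 = 8.5 + 7.537 = 16.037 ≈ 16.0 °C.

16.0 °C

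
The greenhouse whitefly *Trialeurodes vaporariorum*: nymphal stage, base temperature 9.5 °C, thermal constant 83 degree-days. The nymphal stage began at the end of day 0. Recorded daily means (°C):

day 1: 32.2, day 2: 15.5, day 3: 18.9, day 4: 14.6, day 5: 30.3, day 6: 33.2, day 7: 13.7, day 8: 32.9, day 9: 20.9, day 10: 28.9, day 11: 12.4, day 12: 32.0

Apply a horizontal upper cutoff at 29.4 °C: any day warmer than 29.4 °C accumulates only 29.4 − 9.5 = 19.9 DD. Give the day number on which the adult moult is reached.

Daily DD above 9.5 °C (capped at 19.9): 19.9, 6.0, 9.4, 5.1, 19.9, 19.9, 4.2, 19.9, 11.4, 19.4, 2.9, 19.9.
Cumulative: 19.9, 25.9, 35.3, 40.4, 60.3, 80.2, 84.4, 104.3, 115.7, 135.1, 138.0, 157.9.
The total first reaches 83 DD on day 7.

day 7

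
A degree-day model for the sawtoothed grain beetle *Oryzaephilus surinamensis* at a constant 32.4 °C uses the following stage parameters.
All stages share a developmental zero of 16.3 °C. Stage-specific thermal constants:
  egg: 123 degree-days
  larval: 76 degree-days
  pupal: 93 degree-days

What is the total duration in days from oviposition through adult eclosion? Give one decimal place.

18.1 days

Daily accumulation at 32.4 °C = 32.4 − 16.3 = 16.1 DD/day.
Total K = 123 + 76 + 93 = 292 DD.
Total duration = 292 / 16.1 = 18.137 ≈ 18.1 days.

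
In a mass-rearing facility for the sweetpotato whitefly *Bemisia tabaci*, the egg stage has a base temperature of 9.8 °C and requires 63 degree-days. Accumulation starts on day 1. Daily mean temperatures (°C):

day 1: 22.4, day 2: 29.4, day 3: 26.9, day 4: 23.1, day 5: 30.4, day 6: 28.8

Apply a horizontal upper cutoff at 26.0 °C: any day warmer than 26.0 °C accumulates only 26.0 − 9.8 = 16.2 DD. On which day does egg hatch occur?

Daily DD above 9.8 °C (capped at 16.2): 12.6, 16.2, 16.2, 13.3, 16.2, 16.2.
Cumulative: 12.6, 28.8, 45.0, 58.3, 74.5, 90.7.
The total first reaches 63 DD on day 5.

day 5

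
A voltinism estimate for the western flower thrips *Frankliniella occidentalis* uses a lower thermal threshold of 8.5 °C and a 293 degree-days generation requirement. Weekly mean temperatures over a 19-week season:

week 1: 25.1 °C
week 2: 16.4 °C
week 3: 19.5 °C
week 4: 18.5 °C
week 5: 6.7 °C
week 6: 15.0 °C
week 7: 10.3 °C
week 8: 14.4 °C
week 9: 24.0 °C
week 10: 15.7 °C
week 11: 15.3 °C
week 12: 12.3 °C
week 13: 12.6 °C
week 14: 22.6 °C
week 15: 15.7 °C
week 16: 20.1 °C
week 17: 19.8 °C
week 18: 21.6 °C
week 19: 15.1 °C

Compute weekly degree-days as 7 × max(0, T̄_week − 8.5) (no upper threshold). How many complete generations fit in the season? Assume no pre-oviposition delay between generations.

Weekly DD (7 × max(0, T̄ − 8.5)): 116.2, 55.3, 77.0, 70.0, 0.0, 45.5, 12.6, 41.3, 108.5, 50.4, 47.6, 26.6, 28.7, 98.7, 50.4, 81.2, 79.1, 91.7, 46.2.
Season total = 1127.0 DD.
Complete generations = ⌊1127.0 / 293⌋ = 3.

3 generations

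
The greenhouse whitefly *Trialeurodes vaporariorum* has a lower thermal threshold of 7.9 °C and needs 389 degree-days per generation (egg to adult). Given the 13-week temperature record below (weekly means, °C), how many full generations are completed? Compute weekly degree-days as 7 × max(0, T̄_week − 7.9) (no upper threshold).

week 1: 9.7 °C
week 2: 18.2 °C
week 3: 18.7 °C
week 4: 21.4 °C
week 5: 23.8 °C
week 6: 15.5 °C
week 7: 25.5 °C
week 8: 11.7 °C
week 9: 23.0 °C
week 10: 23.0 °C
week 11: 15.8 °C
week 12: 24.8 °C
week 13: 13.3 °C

Weekly DD (7 × max(0, T̄ − 7.9)): 12.6, 72.1, 75.6, 94.5, 111.3, 53.2, 123.2, 26.6, 105.7, 105.7, 55.3, 118.3, 37.8.
Season total = 991.9 DD.
Complete generations = ⌊991.9 / 389⌋ = 2.

2 generations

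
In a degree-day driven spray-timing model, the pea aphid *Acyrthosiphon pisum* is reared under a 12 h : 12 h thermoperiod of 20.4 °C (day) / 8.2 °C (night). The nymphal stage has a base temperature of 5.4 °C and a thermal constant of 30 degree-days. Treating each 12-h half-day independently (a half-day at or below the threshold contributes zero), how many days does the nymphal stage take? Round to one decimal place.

3.4 days

Day half: max(0, 20.4 − 5.4) × 0.5 = 15.0 × 0.5 = 7.50 DD.
Night half: max(0, 8.2 − 5.4) × 0.5 = 2.8 × 0.5 = 1.40 DD.
Per 24 h: 8.90 DD/day.
Duration = 30 / 8.90 = 3.371 ≈ 3.4 days.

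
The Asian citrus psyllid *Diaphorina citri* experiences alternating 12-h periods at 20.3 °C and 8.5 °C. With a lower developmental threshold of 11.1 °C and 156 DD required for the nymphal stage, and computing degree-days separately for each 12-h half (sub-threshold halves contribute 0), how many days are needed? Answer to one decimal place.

Day half: max(0, 20.3 − 11.1) × 0.5 = 9.2 × 0.5 = 4.60 DD.
Night half: max(0, 8.5 − 11.1) × 0.5 = 0.0 × 0.5 = 0.00 DD.
Per 24 h: 4.60 DD/day.
Duration = 156 / 4.60 = 33.913 ≈ 33.9 days.

33.9 days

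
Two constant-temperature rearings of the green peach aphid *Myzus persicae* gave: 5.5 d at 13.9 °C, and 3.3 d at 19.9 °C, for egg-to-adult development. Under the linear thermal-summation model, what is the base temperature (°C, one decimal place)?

4.9 °C

Linear rate model ⇒ the product D·(T − T_b) is constant across temperatures.
5.5·(13.9 − T_b) = 3.3·(19.9 − T_b)
T_b = (5.5·13.9 − 3.3·19.9) / (5.5 − 3.3) = 10.78 / 2.2 = 4.900 °C ≈ 4.9 °C.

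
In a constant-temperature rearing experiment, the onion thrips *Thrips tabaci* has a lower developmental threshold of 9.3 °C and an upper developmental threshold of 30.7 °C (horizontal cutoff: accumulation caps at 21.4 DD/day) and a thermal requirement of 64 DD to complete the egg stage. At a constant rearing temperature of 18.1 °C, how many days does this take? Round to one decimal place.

7.3 days

Daily accumulation = 18.1 − 9.3 = 8.8 DD/day.
Duration = 64 / 8.8 = 7.273 ≈ 7.3 days.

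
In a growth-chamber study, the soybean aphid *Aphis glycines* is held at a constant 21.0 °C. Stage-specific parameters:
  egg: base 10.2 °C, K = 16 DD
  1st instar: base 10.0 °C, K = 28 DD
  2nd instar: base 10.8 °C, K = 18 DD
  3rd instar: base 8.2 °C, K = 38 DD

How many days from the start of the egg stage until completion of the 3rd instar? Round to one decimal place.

egg: 16 / (21.0 − 10.2) = 16 / 10.8 = 1.481 d.
1st instar: 28 / (21.0 − 10.0) = 28 / 11.0 = 2.545 d.
2nd instar: 18 / (21.0 − 10.8) = 18 / 10.2 = 1.765 d.
3rd instar: 38 / (21.0 − 8.2) = 38 / 12.8 = 2.969 d.
Sum = 8.760 ≈ 8.8 days.

8.8 days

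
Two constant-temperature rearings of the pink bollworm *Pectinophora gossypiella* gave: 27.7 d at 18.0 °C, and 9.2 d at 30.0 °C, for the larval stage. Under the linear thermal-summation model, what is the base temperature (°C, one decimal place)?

12.0 °C

Under the model K = D·(T − T_b), so D₁·(T₁ − T_b) = D₂·(T₂ − T_b).
27.7·(18.0 − T_b) = 9.2·(30.0 − T_b)
T_b = (27.7·18.0 − 9.2·30.0) / (27.7 − 9.2) = 222.60 / 18.5 = 12.032 °C ≈ 12.0 °C.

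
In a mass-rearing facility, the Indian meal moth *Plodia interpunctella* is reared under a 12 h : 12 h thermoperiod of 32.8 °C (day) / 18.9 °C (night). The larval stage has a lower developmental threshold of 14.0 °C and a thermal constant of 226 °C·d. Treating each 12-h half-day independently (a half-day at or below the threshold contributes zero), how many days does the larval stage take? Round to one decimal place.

Day half: max(0, 32.8 − 14.0) × 0.5 = 18.8 × 0.5 = 9.40 DD.
Night half: max(0, 18.9 − 14.0) × 0.5 = 4.9 × 0.5 = 2.45 DD.
Per 24 h: 11.85 DD/day.
Duration = 226 / 11.85 = 19.072 ≈ 19.1 days.

19.1 days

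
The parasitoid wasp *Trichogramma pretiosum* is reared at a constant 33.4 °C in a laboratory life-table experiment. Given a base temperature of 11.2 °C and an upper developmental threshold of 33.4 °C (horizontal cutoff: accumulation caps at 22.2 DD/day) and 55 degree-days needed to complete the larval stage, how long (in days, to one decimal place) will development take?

Daily accumulation = 33.4 − 11.2 = 22.2 DD/day.
Duration = 55 / 22.2 = 2.477 ≈ 2.5 days.

2.5 days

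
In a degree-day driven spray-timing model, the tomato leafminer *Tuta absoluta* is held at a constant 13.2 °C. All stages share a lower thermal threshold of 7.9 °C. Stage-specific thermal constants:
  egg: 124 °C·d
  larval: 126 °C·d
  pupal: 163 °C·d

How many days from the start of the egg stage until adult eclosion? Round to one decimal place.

77.9 days

Daily accumulation at 13.2 °C = 13.2 − 7.9 = 5.3 DD/day.
Total K = 124 + 126 + 163 = 413 DD.
Total duration = 413 / 5.3 = 77.925 ≈ 77.9 days.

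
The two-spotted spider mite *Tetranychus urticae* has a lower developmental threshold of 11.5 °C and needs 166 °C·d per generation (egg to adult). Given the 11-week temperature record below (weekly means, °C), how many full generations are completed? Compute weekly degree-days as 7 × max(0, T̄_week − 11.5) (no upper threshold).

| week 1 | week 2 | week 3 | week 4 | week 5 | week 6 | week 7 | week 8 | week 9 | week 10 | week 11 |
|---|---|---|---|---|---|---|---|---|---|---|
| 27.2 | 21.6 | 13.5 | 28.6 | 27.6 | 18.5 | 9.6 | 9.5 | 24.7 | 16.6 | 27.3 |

Weekly DD (7 × max(0, T̄ − 11.5)): 109.9, 70.7, 14.0, 119.7, 112.7, 49.0, 0.0, 0.0, 92.4, 35.7, 110.6.
Season total = 714.7 DD.
Complete generations = ⌊714.7 / 166⌋ = 4.

4 generations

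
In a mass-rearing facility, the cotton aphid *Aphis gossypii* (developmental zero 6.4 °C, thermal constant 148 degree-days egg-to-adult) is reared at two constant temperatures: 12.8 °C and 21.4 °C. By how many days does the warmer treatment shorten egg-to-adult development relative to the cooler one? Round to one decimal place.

13.3 days

At 12.8 °C: 148 / (12.8 − 6.4) = 148 / 6.4 = 23.125 d.
At 21.4 °C: 148 / (21.4 − 6.4) = 148 / 15.0 = 9.867 d.
Difference = |23.125 − 9.867| = 13.258 ≈ 13.3 days.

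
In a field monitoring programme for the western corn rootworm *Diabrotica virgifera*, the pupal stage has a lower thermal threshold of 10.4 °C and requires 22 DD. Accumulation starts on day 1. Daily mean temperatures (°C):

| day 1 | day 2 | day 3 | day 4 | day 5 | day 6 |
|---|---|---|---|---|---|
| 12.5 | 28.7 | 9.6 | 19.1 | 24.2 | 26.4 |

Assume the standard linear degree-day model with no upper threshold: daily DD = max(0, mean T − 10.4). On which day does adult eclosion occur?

Daily DD above 10.4 °C: 2.1, 18.3, 0.0, 8.7, 13.8, 16.0.
Cumulative: 2.1, 20.4, 20.4, 29.1, 42.9, 58.9.
The total first reaches 22 DD on day 4.

day 4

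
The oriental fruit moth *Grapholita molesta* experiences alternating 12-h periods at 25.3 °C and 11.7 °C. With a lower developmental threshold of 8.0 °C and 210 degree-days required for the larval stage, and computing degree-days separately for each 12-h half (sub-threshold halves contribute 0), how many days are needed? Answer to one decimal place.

Day half: max(0, 25.3 − 8.0) × 0.5 = 17.3 × 0.5 = 8.65 DD.
Night half: max(0, 11.7 − 8.0) × 0.5 = 3.7 × 0.5 = 1.85 DD.
Per 24 h: 10.50 DD/day.
Duration = 210 / 10.50 = 20.000 ≈ 20.0 days.

20.0 days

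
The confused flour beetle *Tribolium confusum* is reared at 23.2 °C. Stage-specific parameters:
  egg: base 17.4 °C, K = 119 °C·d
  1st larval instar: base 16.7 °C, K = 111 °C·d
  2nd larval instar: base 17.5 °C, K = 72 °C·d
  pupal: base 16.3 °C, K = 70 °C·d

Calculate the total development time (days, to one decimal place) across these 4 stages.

60.4 days

egg: 119 / (23.2 − 17.4) = 119 / 5.8 = 20.517 d.
1st larval instar: 111 / (23.2 − 16.7) = 111 / 6.5 = 17.077 d.
2nd larval instar: 72 / (23.2 − 17.5) = 72 / 5.7 = 12.632 d.
pupal: 70 / (23.2 − 16.3) = 70 / 6.9 = 10.145 d.
Sum = 60.371 ≈ 60.4 days.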